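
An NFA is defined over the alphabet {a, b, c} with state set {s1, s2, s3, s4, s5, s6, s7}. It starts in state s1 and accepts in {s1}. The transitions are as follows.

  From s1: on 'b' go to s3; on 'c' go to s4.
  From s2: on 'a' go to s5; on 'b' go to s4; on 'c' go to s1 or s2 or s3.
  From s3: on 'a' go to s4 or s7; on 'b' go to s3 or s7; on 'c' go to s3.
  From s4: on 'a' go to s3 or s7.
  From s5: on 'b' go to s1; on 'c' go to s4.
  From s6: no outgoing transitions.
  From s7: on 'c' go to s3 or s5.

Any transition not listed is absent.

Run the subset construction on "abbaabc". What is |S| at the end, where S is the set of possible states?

Start in {s1}.
Read 'a': s1→∅; now ∅.
The set is empty and remains empty for the remaining 6 symbols.
That set has 0 states.

0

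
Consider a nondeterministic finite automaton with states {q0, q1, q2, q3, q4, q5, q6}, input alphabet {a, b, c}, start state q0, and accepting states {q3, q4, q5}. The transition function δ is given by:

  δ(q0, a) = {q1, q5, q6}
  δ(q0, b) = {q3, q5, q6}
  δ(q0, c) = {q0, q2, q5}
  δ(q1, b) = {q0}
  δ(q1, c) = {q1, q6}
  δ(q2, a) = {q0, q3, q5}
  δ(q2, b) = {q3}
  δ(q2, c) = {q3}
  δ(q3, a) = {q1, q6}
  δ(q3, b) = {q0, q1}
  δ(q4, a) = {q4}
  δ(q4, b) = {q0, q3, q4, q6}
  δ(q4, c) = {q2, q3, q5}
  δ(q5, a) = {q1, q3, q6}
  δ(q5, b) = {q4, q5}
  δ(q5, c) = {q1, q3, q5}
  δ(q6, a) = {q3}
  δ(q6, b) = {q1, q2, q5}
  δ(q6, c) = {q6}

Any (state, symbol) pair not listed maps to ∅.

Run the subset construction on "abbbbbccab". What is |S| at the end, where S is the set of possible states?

Start in {q0}.
Read 'a': q0→{q1, q5, q6}; now {q1, q5, q6}.
Read 'b': q1→{q0}, q5→{q4, q5}, q6→{q1, q2, q5}; now {q0, q1, q2, q4, q5}.
Read 'b': q0→{q3, q5, q6}, q1→{q0}, q2→{q3}, q4→{q0, q3, q4, q6}, q5→{q4, q5}; now {q0, q3, q4, q5, q6}.
Read 'b': q0→{q3, q5, q6}, q3→{q0, q1}, q4→{q0, q3, q4, q6}, q5→{q4, q5}, q6→{q1, q2, q5}; now {q0, q1, q2, q3, q4, q5, q6}.
Read 'b': q0→{q3, q5, q6}, q1→{q0}, q2→{q3}, q3→{q0, q1}, q4→{q0, q3, q4, q6}, q5→{q4, q5}, q6→{q1, q2, q5}; now {q0, q1, q2, q3, q4, q5, q6}.
Read 'b': q0→{q3, q5, q6}, q1→{q0}, q2→{q3}, q3→{q0, q1}, q4→{q0, q3, q4, q6}, q5→{q4, q5}, q6→{q1, q2, q5}; now {q0, q1, q2, q3, q4, q5, q6}.
Read 'c': q0→{q0, q2, q5}, q1→{q1, q6}, q2→{q3}, q3→∅, q4→{q2, q3, q5}, q5→{q1, q3, q5}, q6→{q6}; now {q0, q1, q2, q3, q5, q6}.
Read 'c': q0→{q0, q2, q5}, q1→{q1, q6}, q2→{q3}, q3→∅, q5→{q1, q3, q5}, q6→{q6}; now {q0, q1, q2, q3, q5, q6}.
Read 'a': q0→{q1, q5, q6}, q1→∅, q2→{q0, q3, q5}, q3→{q1, q6}, q5→{q1, q3, q6}, q6→{q3}; now {q0, q1, q3, q5, q6}.
Read 'b': q0→{q3, q5, q6}, q1→{q0}, q3→{q0, q1}, q5→{q4, q5}, q6→{q1, q2, q5}; now {q0, q1, q2, q3, q4, q5, q6}.
That set has 7 states.

7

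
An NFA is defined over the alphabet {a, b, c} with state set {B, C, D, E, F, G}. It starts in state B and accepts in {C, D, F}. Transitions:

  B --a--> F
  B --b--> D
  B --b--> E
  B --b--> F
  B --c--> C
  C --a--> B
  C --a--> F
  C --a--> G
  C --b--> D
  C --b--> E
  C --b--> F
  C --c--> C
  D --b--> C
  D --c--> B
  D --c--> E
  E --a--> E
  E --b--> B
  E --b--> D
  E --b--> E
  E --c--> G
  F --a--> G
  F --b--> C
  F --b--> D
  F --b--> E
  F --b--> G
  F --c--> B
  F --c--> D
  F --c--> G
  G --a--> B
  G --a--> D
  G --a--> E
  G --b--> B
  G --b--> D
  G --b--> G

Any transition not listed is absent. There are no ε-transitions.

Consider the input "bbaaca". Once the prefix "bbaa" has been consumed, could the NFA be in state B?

Yes

Start in {B}.
Read 'b': B→{D, E, F}; now {D, E, F}.
Read 'b': D→{C}, E→{B, D, E}, F→{C, D, E, G}; now {B, C, D, E, G}.
Read 'a': B→{F}, C→{B, F, G}, D→∅, E→{E}, G→{B, D, E}; now {B, D, E, F, G}.
Read 'a': B→{F}, D→∅, E→{E}, F→{G}, G→{B, D, E}; now {B, D, E, F, G}.
State B is in {B, D, E, F, G}.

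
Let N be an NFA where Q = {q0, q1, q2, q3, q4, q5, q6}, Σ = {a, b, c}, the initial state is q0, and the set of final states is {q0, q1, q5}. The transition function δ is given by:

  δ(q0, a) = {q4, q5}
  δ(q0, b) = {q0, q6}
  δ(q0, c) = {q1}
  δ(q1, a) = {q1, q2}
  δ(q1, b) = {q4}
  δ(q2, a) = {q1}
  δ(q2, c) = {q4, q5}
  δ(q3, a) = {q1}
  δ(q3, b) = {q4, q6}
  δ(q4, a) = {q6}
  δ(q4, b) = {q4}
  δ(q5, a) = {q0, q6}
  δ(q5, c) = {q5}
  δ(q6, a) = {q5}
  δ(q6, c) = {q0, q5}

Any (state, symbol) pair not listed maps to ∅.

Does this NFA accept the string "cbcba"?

Start in {q0}.
Read 'c': q0→{q1}; now {q1}.
Read 'b': q1→{q4}; now {q4}.
Read 'c': q4→∅; now ∅.
The set is empty and remains empty for the remaining 2 symbols.
The final set ∅ contains no accepting state.

No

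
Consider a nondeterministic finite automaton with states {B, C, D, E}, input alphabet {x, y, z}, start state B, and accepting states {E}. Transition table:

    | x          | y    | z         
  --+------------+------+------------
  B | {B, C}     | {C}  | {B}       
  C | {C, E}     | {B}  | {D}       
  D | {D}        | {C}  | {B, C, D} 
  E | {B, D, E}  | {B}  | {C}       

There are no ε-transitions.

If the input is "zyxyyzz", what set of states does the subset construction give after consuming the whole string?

{B, C, D}

Start in {B}.
Read 'z': {B} → {B}.
Read 'y': {B} → {C}.
Read 'x': {C} → {C, E}.
Read 'y': {C, E} → {B}.
Read 'y': {B} → {C}.
Read 'z': {C} → {D}.
Read 'z': {D} → {B, C, D}.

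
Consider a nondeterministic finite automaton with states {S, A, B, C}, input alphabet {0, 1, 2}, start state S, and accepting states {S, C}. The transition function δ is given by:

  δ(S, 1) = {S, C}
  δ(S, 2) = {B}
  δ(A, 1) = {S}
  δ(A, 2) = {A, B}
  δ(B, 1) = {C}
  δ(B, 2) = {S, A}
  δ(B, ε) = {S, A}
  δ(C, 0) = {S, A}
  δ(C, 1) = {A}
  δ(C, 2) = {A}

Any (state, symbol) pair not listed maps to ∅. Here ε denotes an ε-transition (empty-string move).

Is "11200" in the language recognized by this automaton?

Start in {S}.
Read '1': {S} → {S, C}.
Read '1': {S, C} → {S, A, C}.
Read '2': {S, A, C} → {S, A, B}.
Read '0': {S, A, B} → ∅.
The set is empty and remains empty for the remaining 1 symbol.
The final set ∅ contains no accepting state.

No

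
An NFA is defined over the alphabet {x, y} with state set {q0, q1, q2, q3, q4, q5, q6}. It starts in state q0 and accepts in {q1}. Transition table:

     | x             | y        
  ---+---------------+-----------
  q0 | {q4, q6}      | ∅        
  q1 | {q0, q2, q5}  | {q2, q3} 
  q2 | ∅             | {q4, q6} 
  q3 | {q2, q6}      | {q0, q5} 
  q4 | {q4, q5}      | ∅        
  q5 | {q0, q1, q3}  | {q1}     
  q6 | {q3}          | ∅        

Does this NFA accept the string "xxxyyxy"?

Start in {q0}.
Read 'x': {q0} → {q4, q6}.
Read 'x': {q4, q6} → {q3, q4, q5}.
Read 'x': {q3, q4, q5} → {q0, q1, q2, q3, q4, q5, q6}.
Read 'y': {q0, q1, q2, q3, q4, q5, q6} → {q0, q1, q2, q3, q4, q5, q6}.
Read 'y': {q0, q1, q2, q3, q4, q5, q6} → {q0, q1, q2, q3, q4, q5, q6}.
Read 'x': {q0, q1, q2, q3, q4, q5, q6} → {q0, q1, q2, q3, q4, q5, q6}.
Read 'y': {q0, q1, q2, q3, q4, q5, q6} → {q0, q1, q2, q3, q4, q5, q6}.
The final set {q0, q1, q2, q3, q4, q5, q6} contains the accepting state q1.

Yes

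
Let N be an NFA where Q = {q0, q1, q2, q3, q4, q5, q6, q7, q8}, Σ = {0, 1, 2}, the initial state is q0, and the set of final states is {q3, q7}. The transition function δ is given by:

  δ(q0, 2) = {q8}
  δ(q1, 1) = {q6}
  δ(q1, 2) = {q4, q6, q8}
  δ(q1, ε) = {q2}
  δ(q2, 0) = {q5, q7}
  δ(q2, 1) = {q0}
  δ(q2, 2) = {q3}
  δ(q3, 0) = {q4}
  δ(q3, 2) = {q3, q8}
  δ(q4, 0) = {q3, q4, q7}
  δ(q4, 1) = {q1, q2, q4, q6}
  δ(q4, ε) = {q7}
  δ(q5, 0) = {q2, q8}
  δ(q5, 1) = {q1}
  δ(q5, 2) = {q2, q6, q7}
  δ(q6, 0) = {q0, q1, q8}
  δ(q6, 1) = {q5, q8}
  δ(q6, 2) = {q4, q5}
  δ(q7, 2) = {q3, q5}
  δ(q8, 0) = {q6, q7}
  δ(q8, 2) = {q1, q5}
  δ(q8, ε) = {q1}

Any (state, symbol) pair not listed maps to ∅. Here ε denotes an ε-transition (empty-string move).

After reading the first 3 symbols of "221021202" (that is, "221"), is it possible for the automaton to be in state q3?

No

Start in {q0}.
Read '2': q0→{q8}; union {q8}; ε-closure = {q1, q2, q8}.
Read '2': q1→{q4, q6, q8}, q2→{q3}, q8→{q1, q5}; union {q1, q3, q4, q5, q6, q8}; ε-closure = {q1, q2, q3, q4, q5, q6, q7, q8}.
Read '1': q1→{q6}, q2→{q0}, q3→∅, q4→{q1, q2, q4, q6}, q5→{q1}, q6→{q5, q8}, q7→∅, q8→∅; union {q0, q1, q2, q4, q5, q6, q8}; ε-closure = {q0, q1, q2, q4, q5, q6, q7, q8}.
State q3 is not in {q0, q1, q2, q4, q5, q6, q7, q8}.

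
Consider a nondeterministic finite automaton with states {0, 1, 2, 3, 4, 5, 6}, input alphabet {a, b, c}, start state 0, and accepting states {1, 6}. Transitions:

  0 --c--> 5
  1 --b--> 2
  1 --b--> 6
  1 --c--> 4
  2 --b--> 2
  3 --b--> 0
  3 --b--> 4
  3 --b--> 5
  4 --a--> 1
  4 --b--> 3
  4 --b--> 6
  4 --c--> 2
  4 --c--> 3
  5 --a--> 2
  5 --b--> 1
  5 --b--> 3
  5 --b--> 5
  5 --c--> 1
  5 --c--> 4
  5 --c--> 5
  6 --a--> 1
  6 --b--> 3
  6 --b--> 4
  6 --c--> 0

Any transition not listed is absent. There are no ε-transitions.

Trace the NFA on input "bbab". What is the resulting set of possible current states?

Start in {0}.
Read 'b': 0→∅; now ∅.
The set is empty and remains empty for the remaining 3 symbols.

∅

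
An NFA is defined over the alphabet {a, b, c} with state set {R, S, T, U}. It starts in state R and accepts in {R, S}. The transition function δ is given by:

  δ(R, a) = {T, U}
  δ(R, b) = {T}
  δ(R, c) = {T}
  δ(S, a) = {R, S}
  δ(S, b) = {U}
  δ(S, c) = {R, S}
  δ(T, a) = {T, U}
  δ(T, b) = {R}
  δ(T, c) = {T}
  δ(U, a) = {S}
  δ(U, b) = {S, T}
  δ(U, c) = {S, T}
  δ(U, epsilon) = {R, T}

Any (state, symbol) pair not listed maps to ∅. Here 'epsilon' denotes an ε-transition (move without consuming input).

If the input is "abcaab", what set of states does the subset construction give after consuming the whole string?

{R, S, T, U}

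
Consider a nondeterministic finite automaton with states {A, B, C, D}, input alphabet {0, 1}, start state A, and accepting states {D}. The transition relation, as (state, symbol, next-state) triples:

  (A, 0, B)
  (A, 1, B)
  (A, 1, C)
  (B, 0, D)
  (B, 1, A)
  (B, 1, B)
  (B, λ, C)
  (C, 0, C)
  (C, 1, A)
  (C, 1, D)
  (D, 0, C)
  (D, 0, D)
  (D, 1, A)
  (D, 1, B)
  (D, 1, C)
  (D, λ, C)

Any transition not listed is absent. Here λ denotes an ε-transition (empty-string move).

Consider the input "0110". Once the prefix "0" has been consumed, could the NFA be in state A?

Start in {A}.
Read '0': {A} → {B, C}.
State A is not in {B, C}.

No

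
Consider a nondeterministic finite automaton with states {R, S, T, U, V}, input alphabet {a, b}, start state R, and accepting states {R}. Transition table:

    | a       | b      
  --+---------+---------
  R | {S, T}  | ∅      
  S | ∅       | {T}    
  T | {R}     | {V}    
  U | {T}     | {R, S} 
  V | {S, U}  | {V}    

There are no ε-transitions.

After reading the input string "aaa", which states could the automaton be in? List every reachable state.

{S, T}

Start in {R}.
Read 'a': {R} → {S, T}.
Read 'a': {S, T} → {R}.
Read 'a': {R} → {S, T}.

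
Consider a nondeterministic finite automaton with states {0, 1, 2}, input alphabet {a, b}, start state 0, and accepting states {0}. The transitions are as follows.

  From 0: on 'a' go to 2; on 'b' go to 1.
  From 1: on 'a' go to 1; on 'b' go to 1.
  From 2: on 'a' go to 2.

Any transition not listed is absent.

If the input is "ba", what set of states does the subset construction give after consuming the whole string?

{1}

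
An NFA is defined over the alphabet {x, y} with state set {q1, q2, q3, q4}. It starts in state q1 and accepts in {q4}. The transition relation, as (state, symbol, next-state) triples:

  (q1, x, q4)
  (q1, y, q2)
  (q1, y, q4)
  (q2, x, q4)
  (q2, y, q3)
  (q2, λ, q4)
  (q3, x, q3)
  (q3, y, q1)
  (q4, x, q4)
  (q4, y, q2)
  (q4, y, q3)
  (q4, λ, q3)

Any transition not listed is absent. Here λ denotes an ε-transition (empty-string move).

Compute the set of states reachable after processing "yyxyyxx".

Start in {q1}.
Read 'y': {q1} → {q2, q3, q4}.
Read 'y': {q2, q3, q4} → {q1, q2, q3, q4}.
Read 'x': {q1, q2, q3, q4} → {q3, q4}.
Read 'y': {q3, q4} → {q1, q2, q3, q4}.
Read 'y': {q1, q2, q3, q4} → {q1, q2, q3, q4}.
Read 'x': {q1, q2, q3, q4} → {q3, q4}.
Read 'x': {q3, q4} → {q3, q4}.

{q3, q4}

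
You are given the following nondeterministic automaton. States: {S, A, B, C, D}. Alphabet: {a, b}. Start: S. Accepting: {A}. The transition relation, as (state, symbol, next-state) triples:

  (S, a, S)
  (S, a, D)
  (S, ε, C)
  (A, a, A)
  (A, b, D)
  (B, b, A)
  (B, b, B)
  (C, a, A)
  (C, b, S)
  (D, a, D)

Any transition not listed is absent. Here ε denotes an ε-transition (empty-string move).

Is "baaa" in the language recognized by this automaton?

Start: ε-closure({S}) = {S, C}.
Read 'b': S→∅, C→{S}; union {S}; ε-closure = {S, C}.
Read 'a': S→{S, D}, C→{A}; union {S, A, D}; ε-closure = {S, A, C, D}.
Read 'a': S→{S, D}, A→{A}, C→{A}, D→{D}; union {S, A, D}; ε-closure = {S, A, C, D}.
Read 'a': S→{S, D}, A→{A}, C→{A}, D→{D}; union {S, A, D}; ε-closure = {S, A, C, D}.
The final set {S, A, C, D} contains the accepting state A.

Yes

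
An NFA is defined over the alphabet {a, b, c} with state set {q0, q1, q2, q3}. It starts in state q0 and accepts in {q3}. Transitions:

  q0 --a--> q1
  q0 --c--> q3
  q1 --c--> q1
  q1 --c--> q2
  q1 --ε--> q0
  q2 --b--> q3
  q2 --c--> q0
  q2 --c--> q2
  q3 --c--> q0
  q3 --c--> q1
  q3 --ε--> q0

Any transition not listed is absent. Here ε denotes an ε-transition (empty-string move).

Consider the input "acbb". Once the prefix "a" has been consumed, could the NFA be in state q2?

Start in {q0}.
Read 'a': q0→{q1}; union {q1}; ε-closure = {q0, q1}.
State q2 is not in {q0, q1}.

No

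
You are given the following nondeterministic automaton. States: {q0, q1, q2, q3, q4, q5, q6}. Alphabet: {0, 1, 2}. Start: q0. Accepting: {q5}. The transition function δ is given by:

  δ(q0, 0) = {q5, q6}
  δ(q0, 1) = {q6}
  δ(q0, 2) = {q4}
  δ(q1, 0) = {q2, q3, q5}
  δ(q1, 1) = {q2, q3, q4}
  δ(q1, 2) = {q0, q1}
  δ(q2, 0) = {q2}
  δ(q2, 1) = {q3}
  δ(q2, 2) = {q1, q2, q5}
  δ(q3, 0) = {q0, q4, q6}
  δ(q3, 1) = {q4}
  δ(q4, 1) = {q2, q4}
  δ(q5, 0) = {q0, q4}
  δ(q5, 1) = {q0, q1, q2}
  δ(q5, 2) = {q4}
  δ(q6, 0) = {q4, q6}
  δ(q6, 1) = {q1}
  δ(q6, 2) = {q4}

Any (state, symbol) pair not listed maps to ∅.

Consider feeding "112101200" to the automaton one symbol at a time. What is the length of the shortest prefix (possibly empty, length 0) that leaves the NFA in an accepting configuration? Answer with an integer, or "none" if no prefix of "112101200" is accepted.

7

Start in {q0}.
Read '1': {q0} → {q6}.
Read '1': {q6} → {q1}.
Read '2': {q1} → {q0, q1}.
Read '1': {q0, q1} → {q2, q3, q4, q6}.
Read '0': {q2, q3, q4, q6} → {q0, q2, q4, q6}.
Read '1': {q0, q2, q4, q6} → {q1, q2, q3, q4, q6}.
Read '2': {q1, q2, q3, q4, q6} → {q0, q1, q2, q4, q5}.
None of the earlier sets intersect F, but {q0, q1, q2, q4, q5} does.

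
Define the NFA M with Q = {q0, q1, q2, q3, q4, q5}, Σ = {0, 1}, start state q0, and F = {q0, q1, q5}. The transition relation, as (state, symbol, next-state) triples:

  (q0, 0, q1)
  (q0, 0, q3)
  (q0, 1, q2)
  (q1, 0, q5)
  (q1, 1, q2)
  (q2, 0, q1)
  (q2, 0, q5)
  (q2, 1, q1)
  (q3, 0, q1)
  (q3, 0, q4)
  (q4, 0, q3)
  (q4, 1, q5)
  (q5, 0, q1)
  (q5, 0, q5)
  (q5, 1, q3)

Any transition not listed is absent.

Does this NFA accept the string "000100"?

Yes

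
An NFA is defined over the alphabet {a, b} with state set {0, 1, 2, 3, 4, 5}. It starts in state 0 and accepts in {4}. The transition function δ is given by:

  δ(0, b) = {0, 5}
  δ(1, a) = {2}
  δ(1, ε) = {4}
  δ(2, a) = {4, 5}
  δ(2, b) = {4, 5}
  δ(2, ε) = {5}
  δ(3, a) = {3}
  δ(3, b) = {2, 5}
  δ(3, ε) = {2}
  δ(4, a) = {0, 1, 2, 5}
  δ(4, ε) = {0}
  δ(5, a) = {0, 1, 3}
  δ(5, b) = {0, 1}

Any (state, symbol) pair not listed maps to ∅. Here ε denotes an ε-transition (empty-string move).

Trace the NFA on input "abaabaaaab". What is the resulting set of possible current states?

Start in {0}.
Read 'a': 0→∅; now ∅.
The set is empty and remains empty for the remaining 9 symbols.

∅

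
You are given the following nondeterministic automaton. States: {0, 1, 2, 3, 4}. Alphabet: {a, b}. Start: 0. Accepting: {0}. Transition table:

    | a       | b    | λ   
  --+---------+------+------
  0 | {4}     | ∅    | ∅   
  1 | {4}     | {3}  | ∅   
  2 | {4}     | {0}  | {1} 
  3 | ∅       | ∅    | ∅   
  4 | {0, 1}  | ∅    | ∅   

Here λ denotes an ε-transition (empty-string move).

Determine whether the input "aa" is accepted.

Yes

Start in {0}.
Read 'a': {0} → {4}.
Read 'a': {4} → {0, 1}.
The final set {0, 1} contains the accepting state 0.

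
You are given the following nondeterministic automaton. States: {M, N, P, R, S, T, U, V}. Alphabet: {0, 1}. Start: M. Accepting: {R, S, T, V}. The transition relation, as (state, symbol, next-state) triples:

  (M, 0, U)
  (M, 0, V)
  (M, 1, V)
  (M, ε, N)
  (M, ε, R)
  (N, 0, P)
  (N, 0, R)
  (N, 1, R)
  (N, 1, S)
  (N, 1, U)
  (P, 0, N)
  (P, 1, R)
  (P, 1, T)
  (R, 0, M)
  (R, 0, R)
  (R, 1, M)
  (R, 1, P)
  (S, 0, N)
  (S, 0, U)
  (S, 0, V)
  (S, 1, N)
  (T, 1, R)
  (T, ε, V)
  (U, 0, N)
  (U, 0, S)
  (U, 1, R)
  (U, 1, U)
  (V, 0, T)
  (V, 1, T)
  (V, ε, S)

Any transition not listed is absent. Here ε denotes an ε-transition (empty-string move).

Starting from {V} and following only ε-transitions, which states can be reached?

Begin with {V}.
ε-move V → S; add S.

{S, V}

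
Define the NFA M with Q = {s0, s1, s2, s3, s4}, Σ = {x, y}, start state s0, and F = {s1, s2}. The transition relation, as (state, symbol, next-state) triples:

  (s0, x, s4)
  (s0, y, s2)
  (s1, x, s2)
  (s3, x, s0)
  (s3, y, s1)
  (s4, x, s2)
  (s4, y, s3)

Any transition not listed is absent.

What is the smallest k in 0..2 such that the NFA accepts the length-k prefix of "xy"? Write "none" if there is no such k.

Start in {s0}.
Read 'x': s0→{s4}; now {s4}.
Read 'y': s4→{s3}; now {s3}.
No reachable set along the way intersects F.

none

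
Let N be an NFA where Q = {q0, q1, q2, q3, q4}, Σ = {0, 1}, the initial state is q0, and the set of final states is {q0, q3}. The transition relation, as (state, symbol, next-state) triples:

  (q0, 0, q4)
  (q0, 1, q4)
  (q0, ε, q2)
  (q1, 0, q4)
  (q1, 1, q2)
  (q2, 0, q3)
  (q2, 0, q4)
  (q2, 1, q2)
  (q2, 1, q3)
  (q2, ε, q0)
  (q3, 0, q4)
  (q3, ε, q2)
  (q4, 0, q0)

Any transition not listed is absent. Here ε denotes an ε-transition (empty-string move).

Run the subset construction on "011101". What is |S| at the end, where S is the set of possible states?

4

Start: ε-closure({q0}) = {q0, q2}.
Read '0': {q0, q2} → {q0, q2, q3, q4}.
Read '1': {q0, q2, q3, q4} → {q0, q2, q3, q4}.
Read '1': {q0, q2, q3, q4} → {q0, q2, q3, q4}.
Read '1': {q0, q2, q3, q4} → {q0, q2, q3, q4}.
Read '0': {q0, q2, q3, q4} → {q0, q2, q3, q4}.
Read '1': {q0, q2, q3, q4} → {q0, q2, q3, q4}.
That set has 4 states.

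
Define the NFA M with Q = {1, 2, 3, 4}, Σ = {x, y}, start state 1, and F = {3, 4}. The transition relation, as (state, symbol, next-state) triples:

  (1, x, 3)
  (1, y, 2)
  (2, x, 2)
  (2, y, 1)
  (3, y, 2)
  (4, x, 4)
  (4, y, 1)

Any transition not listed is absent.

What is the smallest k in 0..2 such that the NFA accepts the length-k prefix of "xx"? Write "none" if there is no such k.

1

Start in {1}.
Read 'x': 1→{3}; now {3}.
None of the earlier sets intersect F, but {3} does.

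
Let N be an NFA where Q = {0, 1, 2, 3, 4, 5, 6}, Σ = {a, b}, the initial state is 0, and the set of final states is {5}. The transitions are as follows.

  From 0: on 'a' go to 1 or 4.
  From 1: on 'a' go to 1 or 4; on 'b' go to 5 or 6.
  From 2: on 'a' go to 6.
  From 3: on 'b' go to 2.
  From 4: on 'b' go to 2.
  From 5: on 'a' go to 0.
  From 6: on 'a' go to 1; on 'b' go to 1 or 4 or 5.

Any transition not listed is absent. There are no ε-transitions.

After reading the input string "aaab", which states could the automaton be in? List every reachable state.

Start in {0}.
Read 'a': {0} → {1, 4}.
Read 'a': {1, 4} → {1, 4}.
Read 'a': {1, 4} → {1, 4}.
Read 'b': {1, 4} → {2, 5, 6}.

{2, 5, 6}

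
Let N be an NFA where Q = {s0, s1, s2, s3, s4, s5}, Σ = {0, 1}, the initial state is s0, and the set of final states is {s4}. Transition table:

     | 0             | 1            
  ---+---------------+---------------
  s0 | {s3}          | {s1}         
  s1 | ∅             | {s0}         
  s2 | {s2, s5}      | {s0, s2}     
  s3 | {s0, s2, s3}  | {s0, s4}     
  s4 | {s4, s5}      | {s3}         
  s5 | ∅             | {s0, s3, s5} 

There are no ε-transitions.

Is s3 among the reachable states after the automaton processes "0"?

Yes

Start in {s0}.
Read '0': {s0} → {s3}.
State s3 is in {s3}.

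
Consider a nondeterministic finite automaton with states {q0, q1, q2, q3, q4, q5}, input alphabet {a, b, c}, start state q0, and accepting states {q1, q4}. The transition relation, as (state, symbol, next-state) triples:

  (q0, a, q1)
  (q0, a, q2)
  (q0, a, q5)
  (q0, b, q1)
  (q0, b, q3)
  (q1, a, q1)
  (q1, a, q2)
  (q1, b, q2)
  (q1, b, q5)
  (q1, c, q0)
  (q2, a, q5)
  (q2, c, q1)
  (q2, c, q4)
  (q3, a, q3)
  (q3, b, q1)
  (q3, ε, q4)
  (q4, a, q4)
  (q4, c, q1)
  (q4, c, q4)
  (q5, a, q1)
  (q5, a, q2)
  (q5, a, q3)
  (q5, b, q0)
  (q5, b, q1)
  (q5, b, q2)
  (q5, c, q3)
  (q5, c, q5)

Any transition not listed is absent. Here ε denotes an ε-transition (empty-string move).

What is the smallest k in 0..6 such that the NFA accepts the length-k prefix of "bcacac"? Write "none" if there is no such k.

Start in {q0}.
Read 'b': q0→{q1, q3}; union {q1, q3}; ε-closure = {q1, q3, q4}.
None of the earlier sets intersect F, but {q1, q3, q4} does.

1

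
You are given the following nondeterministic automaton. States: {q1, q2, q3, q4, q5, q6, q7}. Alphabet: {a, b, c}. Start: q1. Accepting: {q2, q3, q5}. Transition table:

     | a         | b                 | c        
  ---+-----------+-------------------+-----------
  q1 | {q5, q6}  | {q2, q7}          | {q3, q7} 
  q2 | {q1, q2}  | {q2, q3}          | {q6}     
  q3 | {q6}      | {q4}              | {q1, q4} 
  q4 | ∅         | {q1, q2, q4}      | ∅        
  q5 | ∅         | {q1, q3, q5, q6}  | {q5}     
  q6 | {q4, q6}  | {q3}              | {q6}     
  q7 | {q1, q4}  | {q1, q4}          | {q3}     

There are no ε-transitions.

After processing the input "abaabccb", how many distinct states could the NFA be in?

5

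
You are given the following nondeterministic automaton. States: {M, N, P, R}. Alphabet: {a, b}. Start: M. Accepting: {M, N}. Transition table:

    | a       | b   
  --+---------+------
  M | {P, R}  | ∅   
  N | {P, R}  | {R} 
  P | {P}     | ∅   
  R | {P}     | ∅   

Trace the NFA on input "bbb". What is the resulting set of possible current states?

∅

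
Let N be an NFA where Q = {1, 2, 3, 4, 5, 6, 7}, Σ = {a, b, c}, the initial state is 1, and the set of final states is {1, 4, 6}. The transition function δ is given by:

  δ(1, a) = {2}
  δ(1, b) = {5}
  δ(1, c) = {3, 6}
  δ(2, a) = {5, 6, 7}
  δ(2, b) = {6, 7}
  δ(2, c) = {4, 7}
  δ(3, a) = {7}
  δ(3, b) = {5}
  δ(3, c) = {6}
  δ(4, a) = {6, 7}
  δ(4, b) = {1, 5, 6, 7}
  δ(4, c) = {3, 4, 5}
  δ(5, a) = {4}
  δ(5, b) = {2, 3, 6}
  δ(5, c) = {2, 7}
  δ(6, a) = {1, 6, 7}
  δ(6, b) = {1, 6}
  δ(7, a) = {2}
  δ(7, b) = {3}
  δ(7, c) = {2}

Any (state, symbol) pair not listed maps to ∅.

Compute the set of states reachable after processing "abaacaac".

{2, 3, 4, 5, 6, 7}

Start in {1}.
Read 'a': 1→{2}; now {2}.
Read 'b': 2→{6, 7}; now {6, 7}.
Read 'a': 6→{1, 6, 7}, 7→{2}; now {1, 2, 6, 7}.
Read 'a': 1→{2}, 2→{5, 6, 7}, 6→{1, 6, 7}, 7→{2}; now {1, 2, 5, 6, 7}.
Read 'c': 1→{3, 6}, 2→{4, 7}, 5→{2, 7}, 6→∅, 7→{2}; now {2, 3, 4, 6, 7}.
Read 'a': 2→{5, 6, 7}, 3→{7}, 4→{6, 7}, 6→{1, 6, 7}, 7→{2}; now {1, 2, 5, 6, 7}.
Read 'a': 1→{2}, 2→{5, 6, 7}, 5→{4}, 6→{1, 6, 7}, 7→{2}; now {1, 2, 4, 5, 6, 7}.
Read 'c': 1→{3, 6}, 2→{4, 7}, 4→{3, 4, 5}, 5→{2, 7}, 6→∅, 7→{2}; now {2, 3, 4, 5, 6, 7}.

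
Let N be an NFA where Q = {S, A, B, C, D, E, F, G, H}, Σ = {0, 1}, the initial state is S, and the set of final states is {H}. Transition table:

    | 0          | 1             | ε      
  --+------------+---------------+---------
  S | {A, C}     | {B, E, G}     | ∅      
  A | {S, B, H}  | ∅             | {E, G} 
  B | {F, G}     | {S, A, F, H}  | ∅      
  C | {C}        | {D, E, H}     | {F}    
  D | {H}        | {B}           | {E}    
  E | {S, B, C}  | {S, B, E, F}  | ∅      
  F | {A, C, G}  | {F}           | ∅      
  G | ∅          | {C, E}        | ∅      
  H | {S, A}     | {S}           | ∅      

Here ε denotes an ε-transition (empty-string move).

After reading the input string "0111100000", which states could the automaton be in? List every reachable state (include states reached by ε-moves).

{S, A, B, C, E, F, G, H}

Start in {S}.
Read '0': S→{A, C}; union {A, C}; ε-closure = {A, C, E, F, G}.
Read '1': A→∅, C→{D, E, H}, E→{S, B, E, F}, F→{F}, G→{C, E}; now {S, B, C, D, E, F, H}.
Read '1': S→{B, E, G}, B→{S, A, F, H}, C→{D, E, H}, D→{B}, E→{S, B, E, F}, F→{F}, H→{S}; now {S, A, B, D, E, F, G, H}.
Read '1': S→{B, E, G}, A→∅, B→{S, A, F, H}, D→{B}, E→{S, B, E, F}, F→{F}, G→{C, E}, H→{S}; now {S, A, B, C, E, F, G, H}.
Read '1': S→{B, E, G}, A→∅, B→{S, A, F, H}, C→{D, E, H}, E→{S, B, E, F}, F→{F}, G→{C, E}, H→{S}; now {S, A, B, C, D, E, F, G, H}.
Read '0': S→{A, C}, A→{S, B, H}, B→{F, G}, C→{C}, D→{H}, E→{S, B, C}, F→{A, C, G}, G→∅, H→{S, A}; union {S, A, B, C, F, G, H}; ε-closure = {S, A, B, C, E, F, G, H}.
Read '0': S→{A, C}, A→{S, B, H}, B→{F, G}, C→{C}, E→{S, B, C}, F→{A, C, G}, G→∅, H→{S, A}; union {S, A, B, C, F, G, H}; ε-closure = {S, A, B, C, E, F, G, H}.
Read '0': S→{A, C}, A→{S, B, H}, B→{F, G}, C→{C}, E→{S, B, C}, F→{A, C, G}, G→∅, H→{S, A}; union {S, A, B, C, F, G, H}; ε-closure = {S, A, B, C, E, F, G, H}.
Read '0': S→{A, C}, A→{S, B, H}, B→{F, G}, C→{C}, E→{S, B, C}, F→{A, C, G}, G→∅, H→{S, A}; union {S, A, B, C, F, G, H}; ε-closure = {S, A, B, C, E, F, G, H}.
Read '0': S→{A, C}, A→{S, B, H}, B→{F, G}, C→{C}, E→{S, B, C}, F→{A, C, G}, G→∅, H→{S, A}; union {S, A, B, C, F, G, H}; ε-closure = {S, A, B, C, E, F, G, H}.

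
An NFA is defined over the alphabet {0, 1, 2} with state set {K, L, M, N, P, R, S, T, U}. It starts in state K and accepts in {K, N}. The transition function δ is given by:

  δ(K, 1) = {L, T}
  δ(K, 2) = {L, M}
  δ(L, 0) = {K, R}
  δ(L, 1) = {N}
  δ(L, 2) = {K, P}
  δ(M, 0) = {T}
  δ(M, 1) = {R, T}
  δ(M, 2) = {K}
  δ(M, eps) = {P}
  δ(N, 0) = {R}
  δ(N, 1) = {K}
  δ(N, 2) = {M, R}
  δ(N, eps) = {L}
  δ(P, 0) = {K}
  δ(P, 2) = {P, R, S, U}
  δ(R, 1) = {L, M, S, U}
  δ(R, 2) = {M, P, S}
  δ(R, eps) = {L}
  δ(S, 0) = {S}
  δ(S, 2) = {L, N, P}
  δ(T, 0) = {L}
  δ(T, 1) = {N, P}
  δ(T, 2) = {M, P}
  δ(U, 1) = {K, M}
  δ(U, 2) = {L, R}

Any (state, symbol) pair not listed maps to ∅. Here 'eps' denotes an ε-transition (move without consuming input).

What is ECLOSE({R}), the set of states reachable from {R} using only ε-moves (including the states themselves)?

Begin with {R}.
ε-move R → L; add L.

{L, R}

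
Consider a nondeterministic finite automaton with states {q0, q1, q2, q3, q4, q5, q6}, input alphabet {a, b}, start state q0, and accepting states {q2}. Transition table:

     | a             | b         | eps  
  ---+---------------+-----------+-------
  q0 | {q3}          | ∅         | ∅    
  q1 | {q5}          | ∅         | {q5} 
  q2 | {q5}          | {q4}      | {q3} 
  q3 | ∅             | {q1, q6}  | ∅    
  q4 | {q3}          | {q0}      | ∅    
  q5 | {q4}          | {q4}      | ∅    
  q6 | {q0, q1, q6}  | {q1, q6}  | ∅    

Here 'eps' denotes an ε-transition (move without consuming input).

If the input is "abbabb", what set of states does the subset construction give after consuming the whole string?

{q0, q1, q4, q5, q6}

Start in {q0}.
Read 'a': {q0} → {q3}.
Read 'b': {q3} → {q1, q5, q6}.
Read 'b': {q1, q5, q6} → {q1, q4, q5, q6}.
Read 'a': {q1, q4, q5, q6} → {q0, q1, q3, q4, q5, q6}.
Read 'b': {q0, q1, q3, q4, q5, q6} → {q0, q1, q4, q5, q6}.
Read 'b': {q0, q1, q4, q5, q6} → {q0, q1, q4, q5, q6}.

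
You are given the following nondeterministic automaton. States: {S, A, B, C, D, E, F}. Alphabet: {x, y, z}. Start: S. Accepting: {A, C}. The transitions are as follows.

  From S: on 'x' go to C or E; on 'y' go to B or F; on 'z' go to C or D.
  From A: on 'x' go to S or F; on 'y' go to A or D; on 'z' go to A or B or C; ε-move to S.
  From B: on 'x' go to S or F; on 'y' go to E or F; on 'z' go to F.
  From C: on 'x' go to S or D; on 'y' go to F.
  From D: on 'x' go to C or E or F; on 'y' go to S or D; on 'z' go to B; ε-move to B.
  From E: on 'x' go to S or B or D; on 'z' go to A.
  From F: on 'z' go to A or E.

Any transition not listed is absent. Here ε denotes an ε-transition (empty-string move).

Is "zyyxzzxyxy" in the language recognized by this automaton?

Start in {S}.
Read 'z': S→{C, D}; union {C, D}; ε-closure = {B, C, D}.
Read 'y': B→{E, F}, C→{F}, D→{S, D}; union {S, D, E, F}; ε-closure = {S, B, D, E, F}.
Read 'y': S→{B, F}, B→{E, F}, D→{S, D}, E→∅, F→∅; now {S, B, D, E, F}.
Read 'x': S→{C, E}, B→{S, F}, D→{C, E, F}, E→{S, B, D}, F→∅; now {S, B, C, D, E, F}.
Read 'z': S→{C, D}, B→{F}, C→∅, D→{B}, E→{A}, F→{A, E}; union {A, B, C, D, E, F}; ε-closure = {S, A, B, C, D, E, F}.
Read 'z': S→{C, D}, A→{A, B, C}, B→{F}, C→∅, D→{B}, E→{A}, F→{A, E}; union {A, B, C, D, E, F}; ε-closure = {S, A, B, C, D, E, F}.
Read 'x': S→{C, E}, A→{S, F}, B→{S, F}, C→{S, D}, D→{C, E, F}, E→{S, B, D}, F→∅; now {S, B, C, D, E, F}.
Read 'y': S→{B, F}, B→{E, F}, C→{F}, D→{S, D}, E→∅, F→∅; now {S, B, D, E, F}.
Read 'x': S→{C, E}, B→{S, F}, D→{C, E, F}, E→{S, B, D}, F→∅; now {S, B, C, D, E, F}.
Read 'y': S→{B, F}, B→{E, F}, C→{F}, D→{S, D}, E→∅, F→∅; now {S, B, D, E, F}.
The final set {S, B, D, E, F} contains no accepting state.

No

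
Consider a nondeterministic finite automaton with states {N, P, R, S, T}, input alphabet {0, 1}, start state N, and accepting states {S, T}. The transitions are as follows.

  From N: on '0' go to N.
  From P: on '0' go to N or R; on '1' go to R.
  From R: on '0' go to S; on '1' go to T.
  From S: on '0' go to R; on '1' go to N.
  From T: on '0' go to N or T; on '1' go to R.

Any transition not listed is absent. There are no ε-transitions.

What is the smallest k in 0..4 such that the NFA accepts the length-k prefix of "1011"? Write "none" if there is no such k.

Start in {N}.
Read '1': {N} → ∅.
The set is empty and remains empty for the remaining 3 symbols.
No reachable set along the way intersects F.

none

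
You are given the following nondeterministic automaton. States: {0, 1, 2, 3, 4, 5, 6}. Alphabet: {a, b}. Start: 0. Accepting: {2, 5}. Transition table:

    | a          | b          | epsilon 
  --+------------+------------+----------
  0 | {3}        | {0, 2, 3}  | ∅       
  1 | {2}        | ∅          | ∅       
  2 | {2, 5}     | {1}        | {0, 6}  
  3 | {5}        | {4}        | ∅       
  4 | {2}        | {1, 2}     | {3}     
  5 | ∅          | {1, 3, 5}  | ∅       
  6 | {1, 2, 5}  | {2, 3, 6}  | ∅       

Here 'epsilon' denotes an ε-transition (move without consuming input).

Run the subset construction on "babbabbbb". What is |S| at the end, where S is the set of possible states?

7

Start in {0}.
Read 'b': 0→{0, 2, 3}; union {0, 2, 3}; ε-closure = {0, 2, 3, 6}.
Read 'a': 0→{3}, 2→{2, 5}, 3→{5}, 6→{1, 2, 5}; union {1, 2, 3, 5}; ε-closure = {0, 1, 2, 3, 5, 6}.
Read 'b': 0→{0, 2, 3}, 1→∅, 2→{1}, 3→{4}, 5→{1, 3, 5}, 6→{2, 3, 6}; now {0, 1, 2, 3, 4, 5, 6}.
Read 'b': 0→{0, 2, 3}, 1→∅, 2→{1}, 3→{4}, 4→{1, 2}, 5→{1, 3, 5}, 6→{2, 3, 6}; now {0, 1, 2, 3, 4, 5, 6}.
Read 'a': 0→{3}, 1→{2}, 2→{2, 5}, 3→{5}, 4→{2}, 5→∅, 6→{1, 2, 5}; union {1, 2, 3, 5}; ε-closure = {0, 1, 2, 3, 5, 6}.
Read 'b': 0→{0, 2, 3}, 1→∅, 2→{1}, 3→{4}, 5→{1, 3, 5}, 6→{2, 3, 6}; now {0, 1, 2, 3, 4, 5, 6}.
Read 'b': 0→{0, 2, 3}, 1→∅, 2→{1}, 3→{4}, 4→{1, 2}, 5→{1, 3, 5}, 6→{2, 3, 6}; now {0, 1, 2, 3, 4, 5, 6}.
Read 'b': 0→{0, 2, 3}, 1→∅, 2→{1}, 3→{4}, 4→{1, 2}, 5→{1, 3, 5}, 6→{2, 3, 6}; now {0, 1, 2, 3, 4, 5, 6}.
Read 'b': 0→{0, 2, 3}, 1→∅, 2→{1}, 3→{4}, 4→{1, 2}, 5→{1, 3, 5}, 6→{2, 3, 6}; now {0, 1, 2, 3, 4, 5, 6}.
That set has 7 states.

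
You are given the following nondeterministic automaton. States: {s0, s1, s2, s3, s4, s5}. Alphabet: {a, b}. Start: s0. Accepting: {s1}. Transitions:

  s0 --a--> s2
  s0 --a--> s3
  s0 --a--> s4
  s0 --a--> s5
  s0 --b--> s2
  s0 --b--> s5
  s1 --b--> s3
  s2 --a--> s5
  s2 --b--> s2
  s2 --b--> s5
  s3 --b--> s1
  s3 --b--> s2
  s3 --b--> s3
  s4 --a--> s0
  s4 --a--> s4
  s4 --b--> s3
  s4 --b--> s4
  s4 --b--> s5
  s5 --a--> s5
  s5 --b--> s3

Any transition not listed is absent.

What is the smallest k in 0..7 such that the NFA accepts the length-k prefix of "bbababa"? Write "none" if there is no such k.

none

Start in {s0}.
Read 'b': {s0} → {s2, s5}.
Read 'b': {s2, s5} → {s2, s3, s5}.
Read 'a': {s2, s3, s5} → {s5}.
Read 'b': {s5} → {s3}.
Read 'a': {s3} → ∅.
The set is empty and remains empty for the remaining 2 symbols.
No reachable set along the way intersects F.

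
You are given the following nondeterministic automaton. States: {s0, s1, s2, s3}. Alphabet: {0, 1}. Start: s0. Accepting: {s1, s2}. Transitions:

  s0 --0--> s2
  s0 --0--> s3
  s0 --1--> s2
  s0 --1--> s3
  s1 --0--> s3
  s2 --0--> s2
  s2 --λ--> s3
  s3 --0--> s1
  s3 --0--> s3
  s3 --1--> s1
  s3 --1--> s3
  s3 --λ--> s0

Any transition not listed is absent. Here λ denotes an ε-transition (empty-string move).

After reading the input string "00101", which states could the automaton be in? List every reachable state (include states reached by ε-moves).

{s0, s1, s2, s3}

Start in {s0}.
Read '0': {s0} → {s0, s2, s3}.
Read '0': {s0, s2, s3} → {s0, s1, s2, s3}.
Read '1': {s0, s1, s2, s3} → {s0, s1, s2, s3}.
Read '0': {s0, s1, s2, s3} → {s0, s1, s2, s3}.
Read '1': {s0, s1, s2, s3} → {s0, s1, s2, s3}.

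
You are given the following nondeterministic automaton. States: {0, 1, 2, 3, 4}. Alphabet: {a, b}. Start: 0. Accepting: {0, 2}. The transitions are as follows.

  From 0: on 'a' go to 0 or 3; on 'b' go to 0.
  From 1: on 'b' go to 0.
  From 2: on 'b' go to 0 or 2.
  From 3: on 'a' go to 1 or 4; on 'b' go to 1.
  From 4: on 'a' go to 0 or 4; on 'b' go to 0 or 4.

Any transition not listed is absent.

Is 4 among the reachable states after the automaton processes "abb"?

No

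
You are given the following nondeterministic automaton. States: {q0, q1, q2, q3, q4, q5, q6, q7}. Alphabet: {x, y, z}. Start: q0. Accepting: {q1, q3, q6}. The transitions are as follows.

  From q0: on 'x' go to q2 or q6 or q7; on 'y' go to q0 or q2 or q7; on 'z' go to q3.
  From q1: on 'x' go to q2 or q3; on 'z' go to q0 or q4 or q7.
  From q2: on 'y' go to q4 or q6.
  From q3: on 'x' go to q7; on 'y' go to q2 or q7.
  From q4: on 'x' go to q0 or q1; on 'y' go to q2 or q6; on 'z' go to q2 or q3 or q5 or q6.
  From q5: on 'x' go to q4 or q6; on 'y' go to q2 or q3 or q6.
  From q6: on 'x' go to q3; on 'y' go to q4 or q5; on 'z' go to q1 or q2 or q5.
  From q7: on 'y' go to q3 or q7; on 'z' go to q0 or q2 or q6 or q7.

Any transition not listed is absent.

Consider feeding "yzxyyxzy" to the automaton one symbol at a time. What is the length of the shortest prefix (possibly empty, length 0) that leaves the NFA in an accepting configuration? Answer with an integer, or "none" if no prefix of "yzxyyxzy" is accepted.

Start in {q0}.
Read 'y': {q0} → {q0, q2, q7}.
Read 'z': {q0, q2, q7} → {q0, q2, q3, q6, q7}.
None of the earlier sets intersect F, but {q0, q2, q3, q6, q7} does.

2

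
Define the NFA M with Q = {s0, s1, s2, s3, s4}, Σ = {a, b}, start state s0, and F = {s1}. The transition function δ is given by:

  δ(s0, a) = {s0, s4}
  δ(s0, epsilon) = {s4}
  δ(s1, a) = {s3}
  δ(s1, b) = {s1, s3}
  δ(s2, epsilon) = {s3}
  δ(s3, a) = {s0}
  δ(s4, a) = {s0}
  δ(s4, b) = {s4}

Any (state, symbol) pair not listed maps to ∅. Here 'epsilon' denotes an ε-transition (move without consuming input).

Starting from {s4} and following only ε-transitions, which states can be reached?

{s4}

Begin with {s4}.
No ε-moves leave this set, so the closure equals the set itself.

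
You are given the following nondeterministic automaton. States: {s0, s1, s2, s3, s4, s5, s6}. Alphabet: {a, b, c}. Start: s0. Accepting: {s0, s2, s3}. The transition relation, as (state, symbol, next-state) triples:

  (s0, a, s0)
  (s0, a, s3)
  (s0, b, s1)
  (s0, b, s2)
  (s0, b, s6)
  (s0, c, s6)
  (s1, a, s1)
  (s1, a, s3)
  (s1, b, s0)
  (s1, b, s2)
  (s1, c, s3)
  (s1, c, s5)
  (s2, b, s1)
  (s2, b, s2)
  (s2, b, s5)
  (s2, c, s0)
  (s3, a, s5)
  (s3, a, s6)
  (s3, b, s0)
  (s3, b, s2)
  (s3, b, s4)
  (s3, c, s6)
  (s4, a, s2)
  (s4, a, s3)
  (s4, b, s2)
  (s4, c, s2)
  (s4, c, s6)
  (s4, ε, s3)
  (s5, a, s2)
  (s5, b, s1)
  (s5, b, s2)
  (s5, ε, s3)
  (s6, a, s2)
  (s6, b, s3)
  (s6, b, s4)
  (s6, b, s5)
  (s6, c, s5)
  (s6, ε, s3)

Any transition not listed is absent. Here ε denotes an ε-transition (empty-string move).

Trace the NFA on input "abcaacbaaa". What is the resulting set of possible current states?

{s0, s1, s2, s3, s5, s6}

Start in {s0}.
Read 'a': {s0} → {s0, s3}.
Read 'b': {s0, s3} → {s0, s1, s2, s3, s4, s6}.
Read 'c': {s0, s1, s2, s3, s4, s6} → {s0, s2, s3, s5, s6}.
Read 'a': {s0, s2, s3, s5, s6} → {s0, s2, s3, s5, s6}.
Read 'a': {s0, s2, s3, s5, s6} → {s0, s2, s3, s5, s6}.
Read 'c': {s0, s2, s3, s5, s6} → {s0, s3, s5, s6}.
Read 'b': {s0, s3, s5, s6} → {s0, s1, s2, s3, s4, s5, s6}.
Read 'a': {s0, s1, s2, s3, s4, s5, s6} → {s0, s1, s2, s3, s5, s6}.
Read 'a': {s0, s1, s2, s3, s5, s6} → {s0, s1, s2, s3, s5, s6}.
Read 'a': {s0, s1, s2, s3, s5, s6} → {s0, s1, s2, s3, s5, s6}.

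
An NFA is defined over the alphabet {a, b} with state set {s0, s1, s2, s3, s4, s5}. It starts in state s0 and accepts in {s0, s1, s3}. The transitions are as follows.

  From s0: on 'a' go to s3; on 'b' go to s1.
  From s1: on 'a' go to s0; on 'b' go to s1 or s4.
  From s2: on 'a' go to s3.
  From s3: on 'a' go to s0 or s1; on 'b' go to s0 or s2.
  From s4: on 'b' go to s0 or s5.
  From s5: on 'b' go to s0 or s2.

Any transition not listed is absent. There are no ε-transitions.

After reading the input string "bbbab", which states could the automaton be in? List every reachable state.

Start in {s0}.
Read 'b': s0→{s1}; now {s1}.
Read 'b': s1→{s1, s4}; now {s1, s4}.
Read 'b': s1→{s1, s4}, s4→{s0, s5}; now {s0, s1, s4, s5}.
Read 'a': s0→{s3}, s1→{s0}, s4→∅, s5→∅; now {s0, s3}.
Read 'b': s0→{s1}, s3→{s0, s2}; now {s0, s1, s2}.

{s0, s1, s2}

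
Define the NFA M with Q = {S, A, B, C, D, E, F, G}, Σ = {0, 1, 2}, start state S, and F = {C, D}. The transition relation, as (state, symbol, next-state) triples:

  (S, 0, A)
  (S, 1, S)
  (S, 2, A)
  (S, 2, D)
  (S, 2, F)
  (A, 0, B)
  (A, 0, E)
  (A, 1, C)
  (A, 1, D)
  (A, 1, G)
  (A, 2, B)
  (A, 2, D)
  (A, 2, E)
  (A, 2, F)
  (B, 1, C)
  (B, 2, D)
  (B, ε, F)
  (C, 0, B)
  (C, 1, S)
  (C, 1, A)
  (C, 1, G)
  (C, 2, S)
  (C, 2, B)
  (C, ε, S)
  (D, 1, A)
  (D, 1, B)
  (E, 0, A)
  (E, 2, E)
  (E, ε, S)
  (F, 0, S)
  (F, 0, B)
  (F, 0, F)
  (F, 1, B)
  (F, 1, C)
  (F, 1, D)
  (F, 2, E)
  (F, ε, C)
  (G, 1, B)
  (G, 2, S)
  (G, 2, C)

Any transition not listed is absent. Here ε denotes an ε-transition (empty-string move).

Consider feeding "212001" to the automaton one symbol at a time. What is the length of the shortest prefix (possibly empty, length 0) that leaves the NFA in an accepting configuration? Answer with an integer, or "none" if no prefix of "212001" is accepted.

Start in {S}.
Read '2': S→{A, D, F}; union {A, D, F}; ε-closure = {S, A, C, D, F}.
None of the earlier sets intersect F, but {S, A, C, D, F} does.

1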